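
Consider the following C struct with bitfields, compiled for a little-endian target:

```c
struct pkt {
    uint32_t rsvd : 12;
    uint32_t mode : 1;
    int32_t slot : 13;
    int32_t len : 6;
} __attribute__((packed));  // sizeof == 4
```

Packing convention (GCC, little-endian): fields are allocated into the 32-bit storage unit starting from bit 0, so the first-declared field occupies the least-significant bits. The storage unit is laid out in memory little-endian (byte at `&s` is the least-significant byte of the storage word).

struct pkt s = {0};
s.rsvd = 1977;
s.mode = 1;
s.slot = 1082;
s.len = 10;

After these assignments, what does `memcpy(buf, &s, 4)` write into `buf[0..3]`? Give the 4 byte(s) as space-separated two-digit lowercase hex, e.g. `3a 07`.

rsvd (12b) val=1977 bits=0x7b9 at bit 0: 0x000007b9
mode (1b) val=1 bits=0x1 at bit 12: 0x000017b9
slot (13b) val=1082 bits=0x43a at bit 13: 0x008757b9
len (6b) val=10 bits=0xa at bit 26: 0x288757b9
word = 0x288757b9 → little-endian bytes:
  [0]=0xb9  [1]=0x57  [2]=0x87  [3]=0x28

b9 57 87 28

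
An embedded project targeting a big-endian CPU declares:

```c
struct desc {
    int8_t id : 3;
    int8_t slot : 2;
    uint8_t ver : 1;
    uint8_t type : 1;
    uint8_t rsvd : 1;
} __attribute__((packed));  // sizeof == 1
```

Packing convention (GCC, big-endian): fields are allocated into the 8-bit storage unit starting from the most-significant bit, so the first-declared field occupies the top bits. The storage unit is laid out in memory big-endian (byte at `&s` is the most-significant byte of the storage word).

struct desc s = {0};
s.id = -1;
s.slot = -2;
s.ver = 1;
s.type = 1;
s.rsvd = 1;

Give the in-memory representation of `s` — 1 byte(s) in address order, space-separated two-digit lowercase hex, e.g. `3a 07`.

f7

id (3b) val=-1 bits=0x7 at bit 5: 0xe0
slot (2b) val=-2 bits=0x2 at bit 3: 0xf0
ver (1b) val=1 bits=0x1 at bit 2: 0xf4
type (1b) val=1 bits=0x1 at bit 1: 0xf6
rsvd (1b) val=1 bits=0x1 at bit 0: 0xf7
word = 0xf7 → big-endian bytes:
  [0]=0xf7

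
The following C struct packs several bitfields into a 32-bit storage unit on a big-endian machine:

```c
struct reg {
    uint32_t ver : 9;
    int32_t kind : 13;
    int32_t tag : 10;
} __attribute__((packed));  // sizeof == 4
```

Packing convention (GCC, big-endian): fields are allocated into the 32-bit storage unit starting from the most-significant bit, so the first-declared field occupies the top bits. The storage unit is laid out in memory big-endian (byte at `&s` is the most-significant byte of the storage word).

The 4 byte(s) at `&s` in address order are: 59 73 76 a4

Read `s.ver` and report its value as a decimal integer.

178

[0]=0x59 [1]=0x73 [2]=0x76 [3]=0xa4 (big-endian) → word 0x597376a4
ver:9 @ bit 23 → (0x597376a4>>23)&0x1ff = 0xb2  ←
kind:13 @ bit 10 → (0x597376a4>>10)&0x1fff = 0x1cdd
tag:10 @ bit 0 → (0x597376a4>>0)&0x3ff = 0x2a4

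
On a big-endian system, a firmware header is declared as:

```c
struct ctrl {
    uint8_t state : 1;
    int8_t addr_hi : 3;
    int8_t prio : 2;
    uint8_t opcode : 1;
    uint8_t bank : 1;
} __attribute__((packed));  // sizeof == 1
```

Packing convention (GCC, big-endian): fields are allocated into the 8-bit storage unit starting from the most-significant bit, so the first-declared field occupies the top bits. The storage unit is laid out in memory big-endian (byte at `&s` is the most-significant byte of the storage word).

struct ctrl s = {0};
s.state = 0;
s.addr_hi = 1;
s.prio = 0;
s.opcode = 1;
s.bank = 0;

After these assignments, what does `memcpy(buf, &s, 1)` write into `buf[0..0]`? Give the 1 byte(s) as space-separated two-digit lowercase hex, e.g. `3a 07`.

state:1 = 0 → 0x0 << 7 → word 0x00
addr_hi:3 = 1 → 0x1 << 4 → word 0x10
prio:2 = 0 → 0x0 << 2 → word 0x10
opcode:1 = 1 → 0x1 << 1 → word 0x12
bank:1 = 0 → 0x0 << 0 → word 0x12
word = 0x12 → big-endian bytes:
  [0]=0x12

12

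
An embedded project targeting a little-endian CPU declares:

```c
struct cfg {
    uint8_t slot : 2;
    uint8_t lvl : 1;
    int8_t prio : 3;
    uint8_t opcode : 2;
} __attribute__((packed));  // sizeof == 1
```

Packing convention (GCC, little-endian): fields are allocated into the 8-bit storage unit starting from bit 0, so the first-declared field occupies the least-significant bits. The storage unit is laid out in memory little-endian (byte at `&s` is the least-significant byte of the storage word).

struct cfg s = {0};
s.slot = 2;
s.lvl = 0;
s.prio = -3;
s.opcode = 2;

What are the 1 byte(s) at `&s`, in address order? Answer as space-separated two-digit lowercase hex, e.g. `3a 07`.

[0+:2] slot=2 & 0x3 = 0x2; word=0x02
[2+:1] lvl=0 & 0x1 = 0x0; word=0x02
[3+:3] prio=-3 & 0x7 = 0x5; word=0x2a
[6+:2] opcode=2 & 0x3 = 0x2; word=0xaa
word = 0xaa → little-endian bytes:
  [0]=0xaa

aa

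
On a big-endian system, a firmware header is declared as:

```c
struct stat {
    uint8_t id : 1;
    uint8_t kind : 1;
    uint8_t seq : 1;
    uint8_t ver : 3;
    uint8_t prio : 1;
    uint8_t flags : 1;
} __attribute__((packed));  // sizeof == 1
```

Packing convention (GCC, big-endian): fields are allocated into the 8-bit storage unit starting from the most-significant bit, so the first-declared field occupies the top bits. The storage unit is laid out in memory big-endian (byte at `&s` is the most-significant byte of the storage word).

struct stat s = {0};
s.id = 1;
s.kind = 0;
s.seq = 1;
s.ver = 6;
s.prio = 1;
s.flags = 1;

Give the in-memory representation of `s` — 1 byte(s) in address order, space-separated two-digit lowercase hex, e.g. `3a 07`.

id:1 = 1 → 0x1 << 7 → word 0x80
kind:1 = 0 → 0x0 << 6 → word 0x80
seq:1 = 1 → 0x1 << 5 → word 0xa0
ver:3 = 6 → 0x6 << 2 → word 0xb8
prio:1 = 1 → 0x1 << 1 → word 0xba
flags:1 = 1 → 0x1 << 0 → word 0xbb
word = 0xbb → big-endian bytes:
  [0]=0xbb

bb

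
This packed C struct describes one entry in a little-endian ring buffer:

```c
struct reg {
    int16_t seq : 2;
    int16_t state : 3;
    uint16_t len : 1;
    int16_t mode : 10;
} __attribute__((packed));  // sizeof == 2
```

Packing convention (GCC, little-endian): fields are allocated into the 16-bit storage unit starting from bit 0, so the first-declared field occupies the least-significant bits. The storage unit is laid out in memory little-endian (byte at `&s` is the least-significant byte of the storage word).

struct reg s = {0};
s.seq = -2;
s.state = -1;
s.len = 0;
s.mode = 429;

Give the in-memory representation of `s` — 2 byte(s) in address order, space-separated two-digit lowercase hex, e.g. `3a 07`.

5e 6b

seq (2b) val=-2 bits=0x2 at bit 0: 0x0002
state (3b) val=-1 bits=0x7 at bit 2: 0x001e
len (1b) val=0 bits=0x0 at bit 5: 0x001e
mode (10b) val=429 bits=0x1ad at bit 6: 0x6b5e
word = 0x6b5e → little-endian bytes:
  [0]=0x5e  [1]=0x6b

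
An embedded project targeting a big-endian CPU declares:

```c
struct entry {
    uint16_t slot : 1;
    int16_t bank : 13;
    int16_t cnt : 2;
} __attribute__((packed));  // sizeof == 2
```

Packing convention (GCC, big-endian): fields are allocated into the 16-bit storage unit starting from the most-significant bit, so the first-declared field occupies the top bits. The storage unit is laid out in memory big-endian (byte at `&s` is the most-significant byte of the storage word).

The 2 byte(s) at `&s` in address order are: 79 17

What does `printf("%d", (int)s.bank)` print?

-443

[0]=0x79 [1]=0x17 (big-endian) → word 0x7917
slot [15+:1] = (word>>15) & 0x1 = 0
bank [2+:13] = (word>>2) & 0x1fff = 7749  ←
cnt [0+:2] = (word>>0) & 0x3 = 3
bank signed 13b, MSB=1: 7749 - 8192 = -443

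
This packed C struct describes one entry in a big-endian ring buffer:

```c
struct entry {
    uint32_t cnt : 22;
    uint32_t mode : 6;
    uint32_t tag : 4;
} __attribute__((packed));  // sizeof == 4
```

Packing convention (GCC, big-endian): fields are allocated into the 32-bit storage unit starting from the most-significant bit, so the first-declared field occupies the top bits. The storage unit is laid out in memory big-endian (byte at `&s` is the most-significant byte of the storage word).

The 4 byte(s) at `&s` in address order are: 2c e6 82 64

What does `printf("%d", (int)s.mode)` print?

[0]=0x2c [1]=0xe6 [2]=0x82 [3]=0x64 (big-endian) → word 0x2ce68264
cnt [10+:22] = (word>>10) & 0x3fffff = 735648
mode [4+:6] = (word>>4) & 0x3f = 38  ←
tag [0+:4] = (word>>0) & 0xf = 4

38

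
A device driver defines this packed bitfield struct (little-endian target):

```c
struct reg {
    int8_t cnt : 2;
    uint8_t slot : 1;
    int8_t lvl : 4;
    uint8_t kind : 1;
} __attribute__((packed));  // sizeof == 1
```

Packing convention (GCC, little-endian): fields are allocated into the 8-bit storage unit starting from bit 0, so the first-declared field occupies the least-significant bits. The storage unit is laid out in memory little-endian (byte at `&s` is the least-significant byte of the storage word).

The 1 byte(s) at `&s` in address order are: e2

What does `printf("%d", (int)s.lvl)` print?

-4

[0]=0xe2 (little-endian) → word 0xe2
cnt:2 @ bit 0 → (0xe2>>0)&0x3 = 0x2
slot:1 @ bit 2 → (0xe2>>2)&0x1 = 0x0
lvl:4 @ bit 3 → (0xe2>>3)&0xf = 0xc  ←
kind:1 @ bit 7 → (0xe2>>7)&0x1 = 0x1
lvl signed 4b, MSB=1: 12 - 16 = -4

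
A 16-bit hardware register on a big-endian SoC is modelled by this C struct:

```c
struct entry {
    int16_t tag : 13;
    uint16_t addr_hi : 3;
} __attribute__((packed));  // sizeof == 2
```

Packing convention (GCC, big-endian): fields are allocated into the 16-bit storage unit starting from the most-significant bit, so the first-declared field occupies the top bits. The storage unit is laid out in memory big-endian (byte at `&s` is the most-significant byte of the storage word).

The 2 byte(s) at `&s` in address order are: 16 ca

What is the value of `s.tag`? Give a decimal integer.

[0]=0x16 [1]=0xca (big-endian) → word 0x16ca
tag [3+:13] = (word>>3) & 0x1fff = 729  ←
addr_hi [0+:3] = (word>>0) & 0x7 = 2
tag signed 13b, MSB=0: value = 729

729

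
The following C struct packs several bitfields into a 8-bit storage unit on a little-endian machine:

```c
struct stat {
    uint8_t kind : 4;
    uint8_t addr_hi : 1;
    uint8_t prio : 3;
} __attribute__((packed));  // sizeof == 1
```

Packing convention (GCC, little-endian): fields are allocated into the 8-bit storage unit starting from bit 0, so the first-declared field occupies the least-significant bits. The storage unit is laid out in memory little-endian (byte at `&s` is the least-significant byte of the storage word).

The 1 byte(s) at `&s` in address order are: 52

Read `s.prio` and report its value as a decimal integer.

2

[0]=0x52 (little-endian) → word 0x52
kind:4 @ bit 0 → (0x52>>0)&0xf = 0x2
addr_hi:1 @ bit 4 → (0x52>>4)&0x1 = 0x1
prio:3 @ bit 5 → (0x52>>5)&0x7 = 0x2  ←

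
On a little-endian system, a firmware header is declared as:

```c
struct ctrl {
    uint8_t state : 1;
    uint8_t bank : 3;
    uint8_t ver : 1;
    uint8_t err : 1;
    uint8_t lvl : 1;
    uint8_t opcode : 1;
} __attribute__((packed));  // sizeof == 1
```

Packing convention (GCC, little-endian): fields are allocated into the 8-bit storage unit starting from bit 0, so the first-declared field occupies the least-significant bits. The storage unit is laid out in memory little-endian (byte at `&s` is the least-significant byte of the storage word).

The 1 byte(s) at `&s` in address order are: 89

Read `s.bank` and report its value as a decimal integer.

4

[0]=0x89 (little-endian) → word 0x89
state [0+:1] = (word>>0) & 0x1 = 1
bank [1+:3] = (word>>1) & 0x7 = 4  ←
ver [4+:1] = (word>>4) & 0x1 = 0
err [5+:1] = (word>>5) & 0x1 = 0
lvl [6+:1] = (word>>6) & 0x1 = 0
opcode [7+:1] = (word>>7) & 0x1 = 1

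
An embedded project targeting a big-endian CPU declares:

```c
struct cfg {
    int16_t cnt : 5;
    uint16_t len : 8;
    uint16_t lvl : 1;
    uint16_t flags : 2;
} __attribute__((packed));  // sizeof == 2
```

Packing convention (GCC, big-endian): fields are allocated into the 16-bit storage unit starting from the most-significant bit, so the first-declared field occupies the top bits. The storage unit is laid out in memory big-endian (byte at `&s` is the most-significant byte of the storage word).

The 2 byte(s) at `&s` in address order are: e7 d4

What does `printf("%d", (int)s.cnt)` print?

-4

[0]=0xe7 [1]=0xd4 (big-endian) → word 0xe7d4
cnt [11+:5] = (word>>11) & 0x1f = 28  ←
len [3+:8] = (word>>3) & 0xff = 250
lvl [2+:1] = (word>>2) & 0x1 = 1
flags [0+:2] = (word>>0) & 0x3 = 0
cnt signed 5b, MSB=1: 28 - 32 = -4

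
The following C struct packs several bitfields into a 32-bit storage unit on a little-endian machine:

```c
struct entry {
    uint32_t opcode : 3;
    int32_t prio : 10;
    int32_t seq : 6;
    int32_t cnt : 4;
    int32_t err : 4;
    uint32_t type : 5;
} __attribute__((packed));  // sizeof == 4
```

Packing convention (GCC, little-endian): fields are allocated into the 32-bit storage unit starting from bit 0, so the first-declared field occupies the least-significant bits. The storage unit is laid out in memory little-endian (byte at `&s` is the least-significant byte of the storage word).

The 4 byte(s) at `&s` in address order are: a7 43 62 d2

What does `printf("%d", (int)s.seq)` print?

18

[0]=0xa7 [1]=0x43 [2]=0x62 [3]=0xd2 (little-endian) → word 0xd26243a7
opcode [0+:3] = (word>>0) & 0x7 = 7
prio [3+:10] = (word>>3) & 0x3ff = 116
seq [13+:6] = (word>>13) & 0x3f = 18  ←
cnt [19+:4] = (word>>19) & 0xf = 12
err [23+:4] = (word>>23) & 0xf = 4
type [27+:5] = (word>>27) & 0x1f = 26
seq signed 6b, MSB=0: value = 18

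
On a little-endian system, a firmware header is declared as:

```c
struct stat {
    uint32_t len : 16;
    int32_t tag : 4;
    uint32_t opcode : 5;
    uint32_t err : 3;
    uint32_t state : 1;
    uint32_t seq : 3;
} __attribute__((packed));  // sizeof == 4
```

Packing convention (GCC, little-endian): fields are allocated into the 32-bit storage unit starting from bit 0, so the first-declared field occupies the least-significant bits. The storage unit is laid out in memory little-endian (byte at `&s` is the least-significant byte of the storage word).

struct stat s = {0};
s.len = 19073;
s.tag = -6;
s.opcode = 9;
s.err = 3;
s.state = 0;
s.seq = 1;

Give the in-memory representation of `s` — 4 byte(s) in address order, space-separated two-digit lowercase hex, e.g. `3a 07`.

81 4a 9a 26

len:16 = 19073 → 0x4a81 << 0 → word 0x00004a81
tag:4 = -6 → 0xa << 16 → word 0x000a4a81
opcode:5 = 9 → 0x9 << 20 → word 0x009a4a81
err:3 = 3 → 0x3 << 25 → word 0x069a4a81
state:1 = 0 → 0x0 << 28 → word 0x069a4a81
seq:3 = 1 → 0x1 << 29 → word 0x269a4a81
word = 0x269a4a81 → little-endian bytes:
  [0]=0x81  [1]=0x4a  [2]=0x9a  [3]=0x26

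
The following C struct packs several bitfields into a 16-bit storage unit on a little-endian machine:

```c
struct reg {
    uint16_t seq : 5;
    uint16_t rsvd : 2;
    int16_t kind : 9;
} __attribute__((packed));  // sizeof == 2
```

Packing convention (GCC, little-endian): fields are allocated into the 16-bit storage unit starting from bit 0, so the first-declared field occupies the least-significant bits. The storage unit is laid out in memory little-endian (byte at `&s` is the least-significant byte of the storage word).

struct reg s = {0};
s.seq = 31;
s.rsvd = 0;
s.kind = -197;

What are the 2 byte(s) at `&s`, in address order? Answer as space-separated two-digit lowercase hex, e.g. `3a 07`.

seq (5b) val=31 bits=0x1f at bit 0: 0x001f
rsvd (2b) val=0 bits=0x0 at bit 5: 0x001f
kind (9b) val=-197 bits=0x13b at bit 7: 0x9d9f
word = 0x9d9f → little-endian bytes:
  [0]=0x9f  [1]=0x9d

9f 9d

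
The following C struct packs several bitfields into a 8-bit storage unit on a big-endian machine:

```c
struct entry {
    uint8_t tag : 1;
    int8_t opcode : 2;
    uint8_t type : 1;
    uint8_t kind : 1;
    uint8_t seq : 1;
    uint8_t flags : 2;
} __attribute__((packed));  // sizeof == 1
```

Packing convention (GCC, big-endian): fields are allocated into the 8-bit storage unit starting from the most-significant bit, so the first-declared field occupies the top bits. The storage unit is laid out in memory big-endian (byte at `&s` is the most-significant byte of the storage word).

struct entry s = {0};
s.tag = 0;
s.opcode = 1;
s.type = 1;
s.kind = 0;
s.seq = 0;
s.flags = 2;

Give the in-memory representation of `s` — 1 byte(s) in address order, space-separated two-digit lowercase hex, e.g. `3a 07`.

tag:1 = 0 → 0x0 << 7 → word 0x00
opcode:2 = 1 → 0x1 << 5 → word 0x20
type:1 = 1 → 0x1 << 4 → word 0x30
kind:1 = 0 → 0x0 << 3 → word 0x30
seq:1 = 0 → 0x0 << 2 → word 0x30
flags:2 = 2 → 0x2 << 0 → word 0x32
word = 0x32 → big-endian bytes:
  [0]=0x32

32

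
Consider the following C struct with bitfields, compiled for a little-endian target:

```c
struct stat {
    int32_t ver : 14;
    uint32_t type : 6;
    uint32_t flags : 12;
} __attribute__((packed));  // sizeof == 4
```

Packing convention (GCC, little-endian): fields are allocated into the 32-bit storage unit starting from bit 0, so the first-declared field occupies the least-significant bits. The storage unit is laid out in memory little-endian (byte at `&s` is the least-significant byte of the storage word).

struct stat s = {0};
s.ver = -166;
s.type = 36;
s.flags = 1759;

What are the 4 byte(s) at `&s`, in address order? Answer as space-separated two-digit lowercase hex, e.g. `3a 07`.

[0+:14] ver=-166 & 0x3fff = 0x3f5a; word=0x00003f5a
[14+:6] type=36 & 0x3f = 0x24; word=0x00093f5a
[20+:12] flags=1759 & 0xfff = 0x6df; word=0x6df93f5a
word = 0x6df93f5a → little-endian bytes:
  [0]=0x5a  [1]=0x3f  [2]=0xf9  [3]=0x6d

5a 3f f9 6d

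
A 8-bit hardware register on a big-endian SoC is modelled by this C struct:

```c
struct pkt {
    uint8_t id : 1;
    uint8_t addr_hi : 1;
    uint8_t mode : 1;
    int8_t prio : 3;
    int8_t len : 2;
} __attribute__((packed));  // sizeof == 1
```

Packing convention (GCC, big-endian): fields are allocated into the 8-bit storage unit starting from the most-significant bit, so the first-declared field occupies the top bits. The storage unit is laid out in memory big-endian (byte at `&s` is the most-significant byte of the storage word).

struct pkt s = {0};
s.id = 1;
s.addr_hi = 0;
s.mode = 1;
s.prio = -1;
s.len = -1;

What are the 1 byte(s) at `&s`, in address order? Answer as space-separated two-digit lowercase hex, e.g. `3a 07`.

id:1 = 1 → 0x1 << 7 → word 0x80
addr_hi:1 = 0 → 0x0 << 6 → word 0x80
mode:1 = 1 → 0x1 << 5 → word 0xa0
prio:3 = -1 → 0x7 << 2 → word 0xbc
len:2 = -1 → 0x3 << 0 → word 0xbf
word = 0xbf → big-endian bytes:
  [0]=0xbf

bf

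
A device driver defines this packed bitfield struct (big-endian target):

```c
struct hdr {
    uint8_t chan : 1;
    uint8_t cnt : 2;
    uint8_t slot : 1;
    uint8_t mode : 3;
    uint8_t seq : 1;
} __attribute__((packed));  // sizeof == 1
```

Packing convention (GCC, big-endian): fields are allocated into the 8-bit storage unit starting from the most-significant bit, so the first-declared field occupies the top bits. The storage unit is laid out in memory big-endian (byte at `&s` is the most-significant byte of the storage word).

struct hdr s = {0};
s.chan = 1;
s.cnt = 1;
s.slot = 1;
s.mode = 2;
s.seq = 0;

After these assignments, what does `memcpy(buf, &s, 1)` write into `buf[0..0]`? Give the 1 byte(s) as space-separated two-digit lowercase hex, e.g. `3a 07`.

b4

[7+:1] chan=1 & 0x1 = 0x1; word=0x80
[5+:2] cnt=1 & 0x3 = 0x1; word=0xa0
[4+:1] slot=1 & 0x1 = 0x1; word=0xb0
[1+:3] mode=2 & 0x7 = 0x2; word=0xb4
[0+:1] seq=0 & 0x1 = 0x0; word=0xb4
word = 0xb4 → big-endian bytes:
  [0]=0xb4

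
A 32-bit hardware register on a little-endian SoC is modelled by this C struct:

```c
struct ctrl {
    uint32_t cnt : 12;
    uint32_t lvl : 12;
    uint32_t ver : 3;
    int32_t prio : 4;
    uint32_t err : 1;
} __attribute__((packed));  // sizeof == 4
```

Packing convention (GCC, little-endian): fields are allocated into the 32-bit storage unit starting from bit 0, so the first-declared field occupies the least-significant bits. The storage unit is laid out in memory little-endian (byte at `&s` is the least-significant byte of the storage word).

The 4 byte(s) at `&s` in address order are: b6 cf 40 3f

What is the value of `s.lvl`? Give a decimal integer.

1036

[0]=0xb6 [1]=0xcf [2]=0x40 [3]=0x3f (little-endian) → word 0x3f40cfb6
cnt:12 @ bit 0 → (0x3f40cfb6>>0)&0xfff = 0xfb6
lvl:12 @ bit 12 → (0x3f40cfb6>>12)&0xfff = 0x40c  ←
ver:3 @ bit 24 → (0x3f40cfb6>>24)&0x7 = 0x7
prio:4 @ bit 27 → (0x3f40cfb6>>27)&0xf = 0x7
err:1 @ bit 31 → (0x3f40cfb6>>31)&0x1 = 0x0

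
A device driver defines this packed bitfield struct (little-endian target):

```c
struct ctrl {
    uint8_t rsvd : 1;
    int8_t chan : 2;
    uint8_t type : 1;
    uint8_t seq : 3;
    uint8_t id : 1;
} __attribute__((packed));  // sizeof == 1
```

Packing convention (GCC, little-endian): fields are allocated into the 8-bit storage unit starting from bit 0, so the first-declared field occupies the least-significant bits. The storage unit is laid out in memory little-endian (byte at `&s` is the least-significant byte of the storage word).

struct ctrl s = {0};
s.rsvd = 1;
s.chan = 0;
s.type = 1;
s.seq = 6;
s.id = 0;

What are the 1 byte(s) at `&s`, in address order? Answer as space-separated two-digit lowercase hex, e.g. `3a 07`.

rsvd (1b) val=1 bits=0x1 at bit 0: 0x01
chan (2b) val=0 bits=0x0 at bit 1: 0x01
type (1b) val=1 bits=0x1 at bit 3: 0x09
seq (3b) val=6 bits=0x6 at bit 4: 0x69
id (1b) val=0 bits=0x0 at bit 7: 0x69
word = 0x69 → little-endian bytes:
  [0]=0x69

69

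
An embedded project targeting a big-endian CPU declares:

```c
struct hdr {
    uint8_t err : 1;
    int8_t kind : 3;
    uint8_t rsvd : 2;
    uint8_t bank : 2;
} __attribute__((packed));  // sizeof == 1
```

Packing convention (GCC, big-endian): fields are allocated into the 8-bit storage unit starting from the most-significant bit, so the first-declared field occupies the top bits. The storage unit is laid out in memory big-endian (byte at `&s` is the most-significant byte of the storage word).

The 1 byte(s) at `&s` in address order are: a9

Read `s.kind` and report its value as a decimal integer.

[0]=0xa9 (big-endian) → word 0xa9
err [7+:1] = (word>>7) & 0x1 = 1
kind [4+:3] = (word>>4) & 0x7 = 2  ←
rsvd [2+:2] = (word>>2) & 0x3 = 2
bank [0+:2] = (word>>0) & 0x3 = 1
kind signed 3b, MSB=0: value = 2

2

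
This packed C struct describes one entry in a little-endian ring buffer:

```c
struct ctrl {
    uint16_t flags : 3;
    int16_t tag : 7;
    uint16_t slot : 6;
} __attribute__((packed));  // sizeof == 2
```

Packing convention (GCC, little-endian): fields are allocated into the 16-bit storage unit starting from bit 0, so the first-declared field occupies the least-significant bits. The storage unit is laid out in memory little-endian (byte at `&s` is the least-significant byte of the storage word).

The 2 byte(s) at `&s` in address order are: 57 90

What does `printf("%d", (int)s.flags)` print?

7

[0]=0x57 [1]=0x90 (little-endian) → word 0x9057
flags [0+:3] = (word>>0) & 0x7 = 7  ←
tag [3+:7] = (word>>3) & 0x7f = 10
slot [10+:6] = (word>>10) & 0x3f = 36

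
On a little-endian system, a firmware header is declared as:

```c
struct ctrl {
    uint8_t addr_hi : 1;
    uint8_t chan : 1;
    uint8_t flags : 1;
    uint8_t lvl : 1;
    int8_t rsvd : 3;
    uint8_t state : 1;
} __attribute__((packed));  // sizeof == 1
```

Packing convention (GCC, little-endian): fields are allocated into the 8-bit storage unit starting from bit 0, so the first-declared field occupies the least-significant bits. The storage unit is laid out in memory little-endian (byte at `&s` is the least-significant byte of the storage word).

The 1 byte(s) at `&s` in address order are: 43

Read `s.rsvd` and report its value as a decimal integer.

-4

[0]=0x43 (little-endian) → word 0x43
addr_hi:1 @ bit 0 → (0x43>>0)&0x1 = 0x1
chan:1 @ bit 1 → (0x43>>1)&0x1 = 0x1
flags:1 @ bit 2 → (0x43>>2)&0x1 = 0x0
lvl:1 @ bit 3 → (0x43>>3)&0x1 = 0x0
rsvd:3 @ bit 4 → (0x43>>4)&0x7 = 0x4  ←
state:1 @ bit 7 → (0x43>>7)&0x1 = 0x0
rsvd signed 3b, MSB=1: 4 - 8 = -4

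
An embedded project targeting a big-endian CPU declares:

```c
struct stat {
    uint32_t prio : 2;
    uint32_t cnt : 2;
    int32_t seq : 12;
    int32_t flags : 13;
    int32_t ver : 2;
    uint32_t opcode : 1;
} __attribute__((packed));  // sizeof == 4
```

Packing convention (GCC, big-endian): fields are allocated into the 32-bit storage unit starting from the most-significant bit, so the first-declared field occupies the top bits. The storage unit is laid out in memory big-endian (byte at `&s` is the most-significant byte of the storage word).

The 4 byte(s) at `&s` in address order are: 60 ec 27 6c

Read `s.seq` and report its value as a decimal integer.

236

[0]=0x60 [1]=0xec [2]=0x27 [3]=0x6c (big-endian) → word 0x60ec276c
prio:2 @ bit 30 → (0x60ec276c>>30)&0x3 = 0x1
cnt:2 @ bit 28 → (0x60ec276c>>28)&0x3 = 0x2
seq:12 @ bit 16 → (0x60ec276c>>16)&0xfff = 0xec  ←
flags:13 @ bit 3 → (0x60ec276c>>3)&0x1fff = 0x4ed
ver:2 @ bit 1 → (0x60ec276c>>1)&0x3 = 0x2
opcode:1 @ bit 0 → (0x60ec276c>>0)&0x1 = 0x0
seq signed 12b, MSB=0: value = 236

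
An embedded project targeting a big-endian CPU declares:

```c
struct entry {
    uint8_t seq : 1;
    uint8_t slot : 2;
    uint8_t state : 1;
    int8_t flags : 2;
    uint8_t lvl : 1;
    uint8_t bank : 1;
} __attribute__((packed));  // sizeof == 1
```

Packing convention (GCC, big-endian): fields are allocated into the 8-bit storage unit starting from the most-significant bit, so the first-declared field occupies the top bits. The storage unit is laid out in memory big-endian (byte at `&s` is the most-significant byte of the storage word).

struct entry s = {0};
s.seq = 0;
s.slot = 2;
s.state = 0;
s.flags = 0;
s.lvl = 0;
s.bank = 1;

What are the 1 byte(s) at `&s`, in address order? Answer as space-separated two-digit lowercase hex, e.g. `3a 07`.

seq (1b) val=0 bits=0x0 at bit 7: 0x00
slot (2b) val=2 bits=0x2 at bit 5: 0x40
state (1b) val=0 bits=0x0 at bit 4: 0x40
flags (2b) val=0 bits=0x0 at bit 2: 0x40
lvl (1b) val=0 bits=0x0 at bit 1: 0x40
bank (1b) val=1 bits=0x1 at bit 0: 0x41
word = 0x41 → big-endian bytes:
  [0]=0x41

41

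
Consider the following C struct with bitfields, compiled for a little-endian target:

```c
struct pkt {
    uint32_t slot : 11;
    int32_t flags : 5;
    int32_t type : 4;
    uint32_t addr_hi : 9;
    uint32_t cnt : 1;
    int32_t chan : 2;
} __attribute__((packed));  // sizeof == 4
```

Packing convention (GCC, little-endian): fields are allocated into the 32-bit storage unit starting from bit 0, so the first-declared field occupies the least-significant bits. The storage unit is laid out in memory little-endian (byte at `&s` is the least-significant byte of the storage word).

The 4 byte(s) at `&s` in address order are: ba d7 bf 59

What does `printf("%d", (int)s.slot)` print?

[0]=0xba [1]=0xd7 [2]=0xbf [3]=0x59 (little-endian) → word 0x59bfd7ba
slot:11 @ bit 0 → (0x59bfd7ba>>0)&0x7ff = 0x7ba  ←
flags:5 @ bit 11 → (0x59bfd7ba>>11)&0x1f = 0x1a
type:4 @ bit 16 → (0x59bfd7ba>>16)&0xf = 0xf
addr_hi:9 @ bit 20 → (0x59bfd7ba>>20)&0x1ff = 0x19b
cnt:1 @ bit 29 → (0x59bfd7ba>>29)&0x1 = 0x0
chan:2 @ bit 30 → (0x59bfd7ba>>30)&0x3 = 0x1

1978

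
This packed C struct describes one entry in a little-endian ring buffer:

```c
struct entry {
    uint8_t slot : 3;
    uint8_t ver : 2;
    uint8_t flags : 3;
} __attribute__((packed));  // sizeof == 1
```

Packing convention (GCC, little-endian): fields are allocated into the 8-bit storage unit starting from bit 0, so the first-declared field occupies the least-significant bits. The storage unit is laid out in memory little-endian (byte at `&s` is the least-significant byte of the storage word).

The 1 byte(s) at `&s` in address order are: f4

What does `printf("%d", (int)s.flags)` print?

7

[0]=0xf4 (little-endian) → word 0xf4
slot [0+:3] = (word>>0) & 0x7 = 4
ver [3+:2] = (word>>3) & 0x3 = 2
flags [5+:3] = (word>>5) & 0x7 = 7  ←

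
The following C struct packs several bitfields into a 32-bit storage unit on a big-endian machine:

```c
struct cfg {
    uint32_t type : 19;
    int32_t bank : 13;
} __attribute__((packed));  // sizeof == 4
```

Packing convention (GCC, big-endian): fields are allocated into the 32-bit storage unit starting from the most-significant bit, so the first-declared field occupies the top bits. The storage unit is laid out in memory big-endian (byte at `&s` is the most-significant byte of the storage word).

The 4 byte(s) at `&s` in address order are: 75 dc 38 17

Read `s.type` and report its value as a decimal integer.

[0]=0x75 [1]=0xdc [2]=0x38 [3]=0x17 (big-endian) → word 0x75dc3817
type:19 @ bit 13 → (0x75dc3817>>13)&0x7ffff = 0x3aee1  ←
bank:13 @ bit 0 → (0x75dc3817>>0)&0x1fff = 0x1817

241377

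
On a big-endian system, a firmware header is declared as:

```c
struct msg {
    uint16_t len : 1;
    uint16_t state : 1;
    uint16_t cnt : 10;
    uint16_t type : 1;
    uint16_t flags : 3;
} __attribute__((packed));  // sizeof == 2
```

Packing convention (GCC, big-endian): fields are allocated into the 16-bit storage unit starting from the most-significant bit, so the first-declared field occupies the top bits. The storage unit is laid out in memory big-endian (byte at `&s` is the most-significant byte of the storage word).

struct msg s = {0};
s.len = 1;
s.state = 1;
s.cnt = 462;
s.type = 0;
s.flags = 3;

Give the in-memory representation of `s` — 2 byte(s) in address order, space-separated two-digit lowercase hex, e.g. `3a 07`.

dc e3

[15+:1] len=1 & 0x1 = 0x1; word=0x8000
[14+:1] state=1 & 0x1 = 0x1; word=0xc000
[4+:10] cnt=462 & 0x3ff = 0x1ce; word=0xdce0
[3+:1] type=0 & 0x1 = 0x0; word=0xdce0
[0+:3] flags=3 & 0x7 = 0x3; word=0xdce3
word = 0xdce3 → big-endian bytes:
  [0]=0xdc  [1]=0xe3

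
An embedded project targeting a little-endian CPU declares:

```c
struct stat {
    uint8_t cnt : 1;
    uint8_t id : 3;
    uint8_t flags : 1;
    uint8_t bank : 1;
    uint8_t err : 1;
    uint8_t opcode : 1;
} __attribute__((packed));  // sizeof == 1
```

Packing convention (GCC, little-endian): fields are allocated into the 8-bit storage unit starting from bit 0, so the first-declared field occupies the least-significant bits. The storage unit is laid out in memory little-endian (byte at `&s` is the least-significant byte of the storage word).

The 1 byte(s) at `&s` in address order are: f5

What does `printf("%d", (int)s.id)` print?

2

[0]=0xf5 (little-endian) → word 0xf5
cnt:1 @ bit 0 → (0xf5>>0)&0x1 = 0x1
id:3 @ bit 1 → (0xf5>>1)&0x7 = 0x2  ←
flags:1 @ bit 4 → (0xf5>>4)&0x1 = 0x1
bank:1 @ bit 5 → (0xf5>>5)&0x1 = 0x1
err:1 @ bit 6 → (0xf5>>6)&0x1 = 0x1
opcode:1 @ bit 7 → (0xf5>>7)&0x1 = 0x1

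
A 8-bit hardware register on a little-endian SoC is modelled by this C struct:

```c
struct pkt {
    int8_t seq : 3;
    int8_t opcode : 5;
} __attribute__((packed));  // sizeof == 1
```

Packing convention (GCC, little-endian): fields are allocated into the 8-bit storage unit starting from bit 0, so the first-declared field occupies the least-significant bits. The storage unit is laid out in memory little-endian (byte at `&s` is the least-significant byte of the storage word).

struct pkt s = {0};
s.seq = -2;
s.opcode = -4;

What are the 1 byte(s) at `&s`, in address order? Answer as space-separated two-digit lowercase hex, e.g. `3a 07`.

seq:3 = -2 → 0x6 << 0 → word 0x06
opcode:5 = -4 → 0x1c << 3 → word 0xe6
word = 0xe6 → little-endian bytes:
  [0]=0xe6

e6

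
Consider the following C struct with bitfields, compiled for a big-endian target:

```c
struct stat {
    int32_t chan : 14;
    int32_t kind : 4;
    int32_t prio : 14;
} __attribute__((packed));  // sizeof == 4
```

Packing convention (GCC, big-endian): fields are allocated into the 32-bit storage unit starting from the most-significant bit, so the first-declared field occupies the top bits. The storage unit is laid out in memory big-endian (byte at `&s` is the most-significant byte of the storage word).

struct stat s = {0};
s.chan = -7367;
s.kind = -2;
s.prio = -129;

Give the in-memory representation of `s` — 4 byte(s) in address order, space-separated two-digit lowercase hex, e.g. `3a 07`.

chan (14b) val=-7367 bits=0x2339 at bit 18: 0x8ce40000
kind (4b) val=-2 bits=0xe at bit 14: 0x8ce78000
prio (14b) val=-129 bits=0x3f7f at bit 0: 0x8ce7bf7f
word = 0x8ce7bf7f → big-endian bytes:
  [0]=0x8c  [1]=0xe7  [2]=0xbf  [3]=0x7f

8c e7 bf 7f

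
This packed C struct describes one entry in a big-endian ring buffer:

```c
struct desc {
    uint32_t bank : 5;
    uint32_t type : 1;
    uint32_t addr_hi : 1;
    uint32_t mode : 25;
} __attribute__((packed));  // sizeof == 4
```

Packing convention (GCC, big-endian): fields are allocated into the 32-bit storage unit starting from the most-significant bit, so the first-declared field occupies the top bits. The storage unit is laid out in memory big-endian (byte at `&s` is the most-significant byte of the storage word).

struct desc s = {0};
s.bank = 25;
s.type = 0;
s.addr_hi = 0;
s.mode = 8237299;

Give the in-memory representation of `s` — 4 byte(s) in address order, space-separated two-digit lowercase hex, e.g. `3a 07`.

bank:5 = 25 → 0x19 << 27 → word 0xc8000000
type:1 = 0 → 0x0 << 26 → word 0xc8000000
addr_hi:1 = 0 → 0x0 << 25 → word 0xc8000000
mode:25 = 8237299 → 0x7db0f3 << 0 → word 0xc87db0f3
word = 0xc87db0f3 → big-endian bytes:
  [0]=0xc8  [1]=0x7d  [2]=0xb0  [3]=0xf3

c8 7d b0 f3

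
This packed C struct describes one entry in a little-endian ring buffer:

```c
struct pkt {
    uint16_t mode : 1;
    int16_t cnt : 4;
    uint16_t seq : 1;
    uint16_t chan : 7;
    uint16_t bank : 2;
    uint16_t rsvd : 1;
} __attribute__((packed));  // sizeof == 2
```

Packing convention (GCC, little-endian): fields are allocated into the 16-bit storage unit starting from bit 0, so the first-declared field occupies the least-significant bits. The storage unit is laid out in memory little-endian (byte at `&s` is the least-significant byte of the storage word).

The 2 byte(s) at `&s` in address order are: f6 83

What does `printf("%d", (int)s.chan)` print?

[0]=0xf6 [1]=0x83 (little-endian) → word 0x83f6
mode:1 @ bit 0 → (0x83f6>>0)&0x1 = 0x0
cnt:4 @ bit 1 → (0x83f6>>1)&0xf = 0xb
seq:1 @ bit 5 → (0x83f6>>5)&0x1 = 0x1
chan:7 @ bit 6 → (0x83f6>>6)&0x7f = 0xf  ←
bank:2 @ bit 13 → (0x83f6>>13)&0x3 = 0x0
rsvd:1 @ bit 15 → (0x83f6>>15)&0x1 = 0x1

15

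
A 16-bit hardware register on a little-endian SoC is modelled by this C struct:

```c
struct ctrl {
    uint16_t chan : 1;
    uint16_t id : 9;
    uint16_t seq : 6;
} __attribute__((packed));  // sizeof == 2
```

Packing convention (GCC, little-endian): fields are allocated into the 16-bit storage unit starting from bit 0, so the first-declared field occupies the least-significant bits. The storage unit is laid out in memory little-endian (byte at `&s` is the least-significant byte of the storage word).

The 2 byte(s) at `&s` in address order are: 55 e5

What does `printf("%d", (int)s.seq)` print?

57

[0]=0x55 [1]=0xe5 (little-endian) → word 0xe555
chan [0+:1] = (word>>0) & 0x1 = 1
id [1+:9] = (word>>1) & 0x1ff = 170
seq [10+:6] = (word>>10) & 0x3f = 57  ←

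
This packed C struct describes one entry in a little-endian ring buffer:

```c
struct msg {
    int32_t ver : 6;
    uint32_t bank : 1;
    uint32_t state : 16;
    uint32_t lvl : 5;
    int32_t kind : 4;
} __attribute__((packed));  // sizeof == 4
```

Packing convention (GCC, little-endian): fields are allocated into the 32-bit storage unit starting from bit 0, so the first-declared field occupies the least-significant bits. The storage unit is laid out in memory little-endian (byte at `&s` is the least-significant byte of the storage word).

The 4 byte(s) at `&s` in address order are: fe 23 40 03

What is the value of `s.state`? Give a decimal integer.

[0]=0xfe [1]=0x23 [2]=0x40 [3]=0x03 (little-endian) → word 0x034023fe
ver:6 @ bit 0 → (0x034023fe>>0)&0x3f = 0x3e
bank:1 @ bit 6 → (0x034023fe>>6)&0x1 = 0x1
state:16 @ bit 7 → (0x034023fe>>7)&0xffff = 0x8047  ←
lvl:5 @ bit 23 → (0x034023fe>>23)&0x1f = 0x6
kind:4 @ bit 28 → (0x034023fe>>28)&0xf = 0x0

32839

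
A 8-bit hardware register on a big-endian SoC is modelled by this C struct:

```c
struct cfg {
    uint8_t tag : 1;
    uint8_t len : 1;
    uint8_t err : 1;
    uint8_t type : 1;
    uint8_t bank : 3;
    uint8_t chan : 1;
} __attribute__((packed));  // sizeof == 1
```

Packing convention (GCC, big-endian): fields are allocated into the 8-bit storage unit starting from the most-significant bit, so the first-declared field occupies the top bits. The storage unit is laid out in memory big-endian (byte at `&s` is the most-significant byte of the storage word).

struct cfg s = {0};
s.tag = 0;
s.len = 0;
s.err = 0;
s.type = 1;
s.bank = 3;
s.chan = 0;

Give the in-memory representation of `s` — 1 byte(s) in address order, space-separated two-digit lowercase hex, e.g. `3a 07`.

16

tag (1b) val=0 bits=0x0 at bit 7: 0x00
len (1b) val=0 bits=0x0 at bit 6: 0x00
err (1b) val=0 bits=0x0 at bit 5: 0x00
type (1b) val=1 bits=0x1 at bit 4: 0x10
bank (3b) val=3 bits=0x3 at bit 1: 0x16
chan (1b) val=0 bits=0x0 at bit 0: 0x16
word = 0x16 → big-endian bytes:
  [0]=0x16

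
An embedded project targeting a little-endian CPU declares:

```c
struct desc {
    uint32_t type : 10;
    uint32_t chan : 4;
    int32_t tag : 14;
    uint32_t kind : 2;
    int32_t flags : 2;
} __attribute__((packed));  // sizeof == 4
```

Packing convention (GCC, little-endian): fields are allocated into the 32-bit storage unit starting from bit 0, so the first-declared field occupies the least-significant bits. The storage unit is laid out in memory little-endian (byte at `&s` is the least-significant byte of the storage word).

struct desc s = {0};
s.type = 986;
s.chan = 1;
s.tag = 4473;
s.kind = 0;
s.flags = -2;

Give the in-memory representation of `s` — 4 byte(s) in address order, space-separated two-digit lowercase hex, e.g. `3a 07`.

da 47 5e 84

type (10b) val=986 bits=0x3da at bit 0: 0x000003da
chan (4b) val=1 bits=0x1 at bit 10: 0x000007da
tag (14b) val=4473 bits=0x1179 at bit 14: 0x045e47da
kind (2b) val=0 bits=0x0 at bit 28: 0x045e47da
flags (2b) val=-2 bits=0x2 at bit 30: 0x845e47da
word = 0x845e47da → little-endian bytes:
  [0]=0xda  [1]=0x47  [2]=0x5e  [3]=0x84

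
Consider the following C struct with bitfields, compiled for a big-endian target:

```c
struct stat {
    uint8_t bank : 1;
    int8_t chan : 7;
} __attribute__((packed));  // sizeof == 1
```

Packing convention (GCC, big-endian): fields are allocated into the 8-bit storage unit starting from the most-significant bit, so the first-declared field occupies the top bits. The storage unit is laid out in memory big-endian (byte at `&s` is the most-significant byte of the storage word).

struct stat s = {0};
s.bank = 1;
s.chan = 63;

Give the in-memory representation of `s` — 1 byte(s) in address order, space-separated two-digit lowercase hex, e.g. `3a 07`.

bf

bank:1 = 1 → 0x1 << 7 → word 0x80
chan:7 = 63 → 0x3f << 0 → word 0xbf
word = 0xbf → big-endian bytes:
  [0]=0xbf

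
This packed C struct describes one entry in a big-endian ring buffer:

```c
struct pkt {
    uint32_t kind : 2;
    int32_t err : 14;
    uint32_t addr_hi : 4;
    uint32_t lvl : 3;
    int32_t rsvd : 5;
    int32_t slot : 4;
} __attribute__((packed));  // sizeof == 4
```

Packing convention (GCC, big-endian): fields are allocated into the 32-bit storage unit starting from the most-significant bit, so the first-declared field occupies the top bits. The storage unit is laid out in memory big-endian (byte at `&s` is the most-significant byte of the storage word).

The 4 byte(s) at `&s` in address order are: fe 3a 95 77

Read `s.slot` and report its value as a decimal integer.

7

[0]=0xfe [1]=0x3a [2]=0x95 [3]=0x77 (big-endian) → word 0xfe3a9577
kind:2 @ bit 30 → (0xfe3a9577>>30)&0x3 = 0x3
err:14 @ bit 16 → (0xfe3a9577>>16)&0x3fff = 0x3e3a
addr_hi:4 @ bit 12 → (0xfe3a9577>>12)&0xf = 0x9
lvl:3 @ bit 9 → (0xfe3a9577>>9)&0x7 = 0x2
rsvd:5 @ bit 4 → (0xfe3a9577>>4)&0x1f = 0x17
slot:4 @ bit 0 → (0xfe3a9577>>0)&0xf = 0x7  ←
slot signed 4b, MSB=0: value = 7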